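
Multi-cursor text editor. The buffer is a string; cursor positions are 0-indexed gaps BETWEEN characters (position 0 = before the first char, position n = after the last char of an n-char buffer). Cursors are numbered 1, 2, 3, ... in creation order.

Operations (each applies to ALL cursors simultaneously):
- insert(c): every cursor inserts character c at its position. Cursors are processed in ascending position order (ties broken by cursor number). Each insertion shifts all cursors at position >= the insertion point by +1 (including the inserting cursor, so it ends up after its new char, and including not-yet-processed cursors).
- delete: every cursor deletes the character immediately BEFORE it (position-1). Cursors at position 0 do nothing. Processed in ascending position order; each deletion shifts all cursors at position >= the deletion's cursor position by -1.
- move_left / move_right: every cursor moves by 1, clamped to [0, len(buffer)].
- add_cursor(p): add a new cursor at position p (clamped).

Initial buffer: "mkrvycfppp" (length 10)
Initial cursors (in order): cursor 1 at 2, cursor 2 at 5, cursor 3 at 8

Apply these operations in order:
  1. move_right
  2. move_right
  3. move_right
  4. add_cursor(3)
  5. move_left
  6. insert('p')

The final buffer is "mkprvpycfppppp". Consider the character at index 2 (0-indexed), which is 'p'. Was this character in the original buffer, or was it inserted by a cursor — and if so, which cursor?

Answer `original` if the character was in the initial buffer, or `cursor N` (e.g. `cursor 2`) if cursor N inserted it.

Answer: cursor 4

Derivation:
After op 1 (move_right): buffer="mkrvycfppp" (len 10), cursors c1@3 c2@6 c3@9, authorship ..........
After op 2 (move_right): buffer="mkrvycfppp" (len 10), cursors c1@4 c2@7 c3@10, authorship ..........
After op 3 (move_right): buffer="mkrvycfppp" (len 10), cursors c1@5 c2@8 c3@10, authorship ..........
After op 4 (add_cursor(3)): buffer="mkrvycfppp" (len 10), cursors c4@3 c1@5 c2@8 c3@10, authorship ..........
After op 5 (move_left): buffer="mkrvycfppp" (len 10), cursors c4@2 c1@4 c2@7 c3@9, authorship ..........
After op 6 (insert('p')): buffer="mkprvpycfppppp" (len 14), cursors c4@3 c1@6 c2@10 c3@13, authorship ..4..1...2..3.
Authorship (.=original, N=cursor N): . . 4 . . 1 . . . 2 . . 3 .
Index 2: author = 4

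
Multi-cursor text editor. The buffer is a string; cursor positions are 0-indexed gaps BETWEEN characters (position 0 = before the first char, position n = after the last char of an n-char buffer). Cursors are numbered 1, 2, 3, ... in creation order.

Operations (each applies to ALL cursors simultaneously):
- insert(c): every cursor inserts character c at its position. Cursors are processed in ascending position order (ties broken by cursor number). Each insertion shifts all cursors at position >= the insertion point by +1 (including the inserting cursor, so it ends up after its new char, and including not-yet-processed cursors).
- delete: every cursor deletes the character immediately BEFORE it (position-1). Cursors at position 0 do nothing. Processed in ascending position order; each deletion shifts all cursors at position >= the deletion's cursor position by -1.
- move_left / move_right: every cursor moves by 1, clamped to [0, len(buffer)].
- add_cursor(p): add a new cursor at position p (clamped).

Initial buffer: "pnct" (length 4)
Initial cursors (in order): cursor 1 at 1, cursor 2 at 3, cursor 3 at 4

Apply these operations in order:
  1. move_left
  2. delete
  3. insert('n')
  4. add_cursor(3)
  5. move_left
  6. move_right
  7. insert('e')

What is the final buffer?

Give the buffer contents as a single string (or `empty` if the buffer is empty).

After op 1 (move_left): buffer="pnct" (len 4), cursors c1@0 c2@2 c3@3, authorship ....
After op 2 (delete): buffer="pt" (len 2), cursors c1@0 c2@1 c3@1, authorship ..
After op 3 (insert('n')): buffer="npnnt" (len 5), cursors c1@1 c2@4 c3@4, authorship 1.23.
After op 4 (add_cursor(3)): buffer="npnnt" (len 5), cursors c1@1 c4@3 c2@4 c3@4, authorship 1.23.
After op 5 (move_left): buffer="npnnt" (len 5), cursors c1@0 c4@2 c2@3 c3@3, authorship 1.23.
After op 6 (move_right): buffer="npnnt" (len 5), cursors c1@1 c4@3 c2@4 c3@4, authorship 1.23.
After op 7 (insert('e')): buffer="nepneneet" (len 9), cursors c1@2 c4@5 c2@8 c3@8, authorship 11.24323.

Answer: nepneneet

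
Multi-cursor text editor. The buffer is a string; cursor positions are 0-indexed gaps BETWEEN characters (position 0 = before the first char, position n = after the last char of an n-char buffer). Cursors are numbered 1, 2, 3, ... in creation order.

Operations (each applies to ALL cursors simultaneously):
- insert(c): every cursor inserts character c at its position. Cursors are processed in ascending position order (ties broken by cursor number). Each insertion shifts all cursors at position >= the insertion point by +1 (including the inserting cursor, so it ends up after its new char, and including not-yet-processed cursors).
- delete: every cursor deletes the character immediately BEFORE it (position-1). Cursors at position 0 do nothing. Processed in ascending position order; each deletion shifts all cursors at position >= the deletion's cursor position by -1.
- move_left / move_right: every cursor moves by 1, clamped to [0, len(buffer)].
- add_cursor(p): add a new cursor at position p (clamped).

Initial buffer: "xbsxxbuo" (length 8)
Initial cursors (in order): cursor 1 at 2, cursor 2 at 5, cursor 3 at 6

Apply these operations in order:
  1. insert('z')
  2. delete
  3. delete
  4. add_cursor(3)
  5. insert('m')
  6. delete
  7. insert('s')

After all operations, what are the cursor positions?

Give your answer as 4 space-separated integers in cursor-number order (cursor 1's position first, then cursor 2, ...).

Answer: 2 7 7 7

Derivation:
After op 1 (insert('z')): buffer="xbzsxxzbzuo" (len 11), cursors c1@3 c2@7 c3@9, authorship ..1...2.3..
After op 2 (delete): buffer="xbsxxbuo" (len 8), cursors c1@2 c2@5 c3@6, authorship ........
After op 3 (delete): buffer="xsxuo" (len 5), cursors c1@1 c2@3 c3@3, authorship .....
After op 4 (add_cursor(3)): buffer="xsxuo" (len 5), cursors c1@1 c2@3 c3@3 c4@3, authorship .....
After op 5 (insert('m')): buffer="xmsxmmmuo" (len 9), cursors c1@2 c2@7 c3@7 c4@7, authorship .1..234..
After op 6 (delete): buffer="xsxuo" (len 5), cursors c1@1 c2@3 c3@3 c4@3, authorship .....
After op 7 (insert('s')): buffer="xssxsssuo" (len 9), cursors c1@2 c2@7 c3@7 c4@7, authorship .1..234..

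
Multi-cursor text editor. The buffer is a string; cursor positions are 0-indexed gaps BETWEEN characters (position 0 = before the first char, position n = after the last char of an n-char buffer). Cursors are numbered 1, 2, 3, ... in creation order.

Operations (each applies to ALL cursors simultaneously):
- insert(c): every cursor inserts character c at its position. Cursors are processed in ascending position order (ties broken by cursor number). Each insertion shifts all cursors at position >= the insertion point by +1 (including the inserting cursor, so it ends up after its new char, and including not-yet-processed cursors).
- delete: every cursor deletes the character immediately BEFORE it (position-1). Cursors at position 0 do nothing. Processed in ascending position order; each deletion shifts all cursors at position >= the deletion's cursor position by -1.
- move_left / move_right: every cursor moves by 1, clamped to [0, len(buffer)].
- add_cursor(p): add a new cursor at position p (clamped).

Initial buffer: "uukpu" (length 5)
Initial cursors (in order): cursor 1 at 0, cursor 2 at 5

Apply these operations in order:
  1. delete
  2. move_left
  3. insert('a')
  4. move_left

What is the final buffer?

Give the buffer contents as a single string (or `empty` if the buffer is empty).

Answer: auukap

Derivation:
After op 1 (delete): buffer="uukp" (len 4), cursors c1@0 c2@4, authorship ....
After op 2 (move_left): buffer="uukp" (len 4), cursors c1@0 c2@3, authorship ....
After op 3 (insert('a')): buffer="auukap" (len 6), cursors c1@1 c2@5, authorship 1...2.
After op 4 (move_left): buffer="auukap" (len 6), cursors c1@0 c2@4, authorship 1...2.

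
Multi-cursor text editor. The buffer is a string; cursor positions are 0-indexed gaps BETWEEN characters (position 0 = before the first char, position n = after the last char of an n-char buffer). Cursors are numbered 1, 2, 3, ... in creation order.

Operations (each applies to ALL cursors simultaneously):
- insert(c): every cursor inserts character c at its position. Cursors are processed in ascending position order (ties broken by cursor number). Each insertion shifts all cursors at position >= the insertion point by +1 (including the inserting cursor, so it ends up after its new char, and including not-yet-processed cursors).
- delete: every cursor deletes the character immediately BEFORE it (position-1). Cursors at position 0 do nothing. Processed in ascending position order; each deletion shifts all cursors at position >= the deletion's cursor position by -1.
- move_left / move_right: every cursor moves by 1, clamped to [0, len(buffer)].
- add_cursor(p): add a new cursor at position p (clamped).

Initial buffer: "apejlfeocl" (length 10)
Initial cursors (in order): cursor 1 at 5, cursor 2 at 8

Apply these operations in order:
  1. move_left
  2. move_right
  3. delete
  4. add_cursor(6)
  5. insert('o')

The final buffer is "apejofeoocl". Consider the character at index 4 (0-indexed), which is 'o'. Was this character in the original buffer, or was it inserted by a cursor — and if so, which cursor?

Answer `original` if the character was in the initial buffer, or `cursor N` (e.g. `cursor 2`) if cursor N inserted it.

After op 1 (move_left): buffer="apejlfeocl" (len 10), cursors c1@4 c2@7, authorship ..........
After op 2 (move_right): buffer="apejlfeocl" (len 10), cursors c1@5 c2@8, authorship ..........
After op 3 (delete): buffer="apejfecl" (len 8), cursors c1@4 c2@6, authorship ........
After op 4 (add_cursor(6)): buffer="apejfecl" (len 8), cursors c1@4 c2@6 c3@6, authorship ........
After op 5 (insert('o')): buffer="apejofeoocl" (len 11), cursors c1@5 c2@9 c3@9, authorship ....1..23..
Authorship (.=original, N=cursor N): . . . . 1 . . 2 3 . .
Index 4: author = 1

Answer: cursor 1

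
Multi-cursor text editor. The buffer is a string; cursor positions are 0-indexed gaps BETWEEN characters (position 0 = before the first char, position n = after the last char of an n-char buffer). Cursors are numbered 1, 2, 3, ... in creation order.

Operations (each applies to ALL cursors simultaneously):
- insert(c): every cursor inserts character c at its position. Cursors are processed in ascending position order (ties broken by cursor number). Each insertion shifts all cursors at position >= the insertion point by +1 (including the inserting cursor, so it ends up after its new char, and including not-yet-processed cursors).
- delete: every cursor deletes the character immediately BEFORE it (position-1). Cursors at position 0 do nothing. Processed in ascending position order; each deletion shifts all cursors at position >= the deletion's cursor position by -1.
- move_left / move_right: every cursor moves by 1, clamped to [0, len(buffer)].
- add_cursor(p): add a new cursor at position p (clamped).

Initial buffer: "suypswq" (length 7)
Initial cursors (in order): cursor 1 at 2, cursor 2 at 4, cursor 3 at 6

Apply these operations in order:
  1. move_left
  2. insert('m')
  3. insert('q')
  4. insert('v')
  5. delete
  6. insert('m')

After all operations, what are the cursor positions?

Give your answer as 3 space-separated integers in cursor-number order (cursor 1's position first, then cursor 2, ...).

Answer: 4 9 14

Derivation:
After op 1 (move_left): buffer="suypswq" (len 7), cursors c1@1 c2@3 c3@5, authorship .......
After op 2 (insert('m')): buffer="smuympsmwq" (len 10), cursors c1@2 c2@5 c3@8, authorship .1..2..3..
After op 3 (insert('q')): buffer="smquymqpsmqwq" (len 13), cursors c1@3 c2@7 c3@11, authorship .11..22..33..
After op 4 (insert('v')): buffer="smqvuymqvpsmqvwq" (len 16), cursors c1@4 c2@9 c3@14, authorship .111..222..333..
After op 5 (delete): buffer="smquymqpsmqwq" (len 13), cursors c1@3 c2@7 c3@11, authorship .11..22..33..
After op 6 (insert('m')): buffer="smqmuymqmpsmqmwq" (len 16), cursors c1@4 c2@9 c3@14, authorship .111..222..333..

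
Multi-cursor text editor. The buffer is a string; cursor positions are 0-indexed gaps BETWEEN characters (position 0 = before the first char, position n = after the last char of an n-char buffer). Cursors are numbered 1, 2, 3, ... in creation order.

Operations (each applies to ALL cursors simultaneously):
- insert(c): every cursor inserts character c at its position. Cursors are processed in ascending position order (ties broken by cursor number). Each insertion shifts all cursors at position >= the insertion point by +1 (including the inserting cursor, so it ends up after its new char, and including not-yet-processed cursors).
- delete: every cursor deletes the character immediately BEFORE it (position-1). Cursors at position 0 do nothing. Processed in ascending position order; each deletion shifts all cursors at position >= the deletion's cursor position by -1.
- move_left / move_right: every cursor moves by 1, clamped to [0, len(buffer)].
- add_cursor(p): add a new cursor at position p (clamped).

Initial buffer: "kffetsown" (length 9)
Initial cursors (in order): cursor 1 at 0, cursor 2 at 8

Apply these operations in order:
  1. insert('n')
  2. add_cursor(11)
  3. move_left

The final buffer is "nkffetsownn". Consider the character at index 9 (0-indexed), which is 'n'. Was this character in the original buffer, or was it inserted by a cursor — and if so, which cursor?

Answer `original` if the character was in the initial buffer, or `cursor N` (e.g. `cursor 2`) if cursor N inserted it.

Answer: cursor 2

Derivation:
After op 1 (insert('n')): buffer="nkffetsownn" (len 11), cursors c1@1 c2@10, authorship 1........2.
After op 2 (add_cursor(11)): buffer="nkffetsownn" (len 11), cursors c1@1 c2@10 c3@11, authorship 1........2.
After op 3 (move_left): buffer="nkffetsownn" (len 11), cursors c1@0 c2@9 c3@10, authorship 1........2.
Authorship (.=original, N=cursor N): 1 . . . . . . . . 2 .
Index 9: author = 2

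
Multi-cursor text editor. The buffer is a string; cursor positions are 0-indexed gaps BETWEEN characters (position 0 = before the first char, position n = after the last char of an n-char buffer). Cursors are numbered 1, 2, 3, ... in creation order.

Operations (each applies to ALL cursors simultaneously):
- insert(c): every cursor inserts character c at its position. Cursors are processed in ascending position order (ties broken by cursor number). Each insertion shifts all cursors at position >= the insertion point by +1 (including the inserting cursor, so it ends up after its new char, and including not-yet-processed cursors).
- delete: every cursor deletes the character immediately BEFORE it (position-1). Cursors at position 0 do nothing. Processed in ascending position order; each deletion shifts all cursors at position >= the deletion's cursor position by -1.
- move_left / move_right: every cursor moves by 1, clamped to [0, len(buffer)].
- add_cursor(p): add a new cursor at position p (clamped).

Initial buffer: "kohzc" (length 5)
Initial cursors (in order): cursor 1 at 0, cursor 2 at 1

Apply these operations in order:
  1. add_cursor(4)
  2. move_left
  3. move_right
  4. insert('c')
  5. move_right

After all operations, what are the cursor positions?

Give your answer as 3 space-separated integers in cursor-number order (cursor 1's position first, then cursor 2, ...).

After op 1 (add_cursor(4)): buffer="kohzc" (len 5), cursors c1@0 c2@1 c3@4, authorship .....
After op 2 (move_left): buffer="kohzc" (len 5), cursors c1@0 c2@0 c3@3, authorship .....
After op 3 (move_right): buffer="kohzc" (len 5), cursors c1@1 c2@1 c3@4, authorship .....
After op 4 (insert('c')): buffer="kccohzcc" (len 8), cursors c1@3 c2@3 c3@7, authorship .12...3.
After op 5 (move_right): buffer="kccohzcc" (len 8), cursors c1@4 c2@4 c3@8, authorship .12...3.

Answer: 4 4 8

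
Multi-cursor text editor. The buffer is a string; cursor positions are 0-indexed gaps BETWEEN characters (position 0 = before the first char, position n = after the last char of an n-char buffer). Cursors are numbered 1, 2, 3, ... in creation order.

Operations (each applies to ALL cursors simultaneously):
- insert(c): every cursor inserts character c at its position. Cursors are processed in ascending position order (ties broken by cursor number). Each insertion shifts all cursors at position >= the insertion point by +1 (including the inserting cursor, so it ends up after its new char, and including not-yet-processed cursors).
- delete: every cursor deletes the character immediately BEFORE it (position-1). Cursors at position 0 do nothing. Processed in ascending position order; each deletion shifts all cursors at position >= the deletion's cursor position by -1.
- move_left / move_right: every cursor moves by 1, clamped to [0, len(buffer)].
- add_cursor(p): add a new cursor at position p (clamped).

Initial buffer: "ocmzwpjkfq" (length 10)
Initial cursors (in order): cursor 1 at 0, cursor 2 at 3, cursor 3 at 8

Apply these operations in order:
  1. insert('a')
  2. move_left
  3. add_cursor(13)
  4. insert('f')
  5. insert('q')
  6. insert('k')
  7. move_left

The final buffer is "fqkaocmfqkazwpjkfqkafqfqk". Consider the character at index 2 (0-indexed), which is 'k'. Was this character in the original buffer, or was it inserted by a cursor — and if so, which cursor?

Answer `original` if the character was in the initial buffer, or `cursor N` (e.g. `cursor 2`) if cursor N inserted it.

After op 1 (insert('a')): buffer="aocmazwpjkafq" (len 13), cursors c1@1 c2@5 c3@11, authorship 1...2.....3..
After op 2 (move_left): buffer="aocmazwpjkafq" (len 13), cursors c1@0 c2@4 c3@10, authorship 1...2.....3..
After op 3 (add_cursor(13)): buffer="aocmazwpjkafq" (len 13), cursors c1@0 c2@4 c3@10 c4@13, authorship 1...2.....3..
After op 4 (insert('f')): buffer="faocmfazwpjkfafqf" (len 17), cursors c1@1 c2@6 c3@13 c4@17, authorship 11...22.....33..4
After op 5 (insert('q')): buffer="fqaocmfqazwpjkfqafqfq" (len 21), cursors c1@2 c2@8 c3@16 c4@21, authorship 111...222.....333..44
After op 6 (insert('k')): buffer="fqkaocmfqkazwpjkfqkafqfqk" (len 25), cursors c1@3 c2@10 c3@19 c4@25, authorship 1111...2222.....3333..444
After op 7 (move_left): buffer="fqkaocmfqkazwpjkfqkafqfqk" (len 25), cursors c1@2 c2@9 c3@18 c4@24, authorship 1111...2222.....3333..444
Authorship (.=original, N=cursor N): 1 1 1 1 . . . 2 2 2 2 . . . . . 3 3 3 3 . . 4 4 4
Index 2: author = 1

Answer: cursor 1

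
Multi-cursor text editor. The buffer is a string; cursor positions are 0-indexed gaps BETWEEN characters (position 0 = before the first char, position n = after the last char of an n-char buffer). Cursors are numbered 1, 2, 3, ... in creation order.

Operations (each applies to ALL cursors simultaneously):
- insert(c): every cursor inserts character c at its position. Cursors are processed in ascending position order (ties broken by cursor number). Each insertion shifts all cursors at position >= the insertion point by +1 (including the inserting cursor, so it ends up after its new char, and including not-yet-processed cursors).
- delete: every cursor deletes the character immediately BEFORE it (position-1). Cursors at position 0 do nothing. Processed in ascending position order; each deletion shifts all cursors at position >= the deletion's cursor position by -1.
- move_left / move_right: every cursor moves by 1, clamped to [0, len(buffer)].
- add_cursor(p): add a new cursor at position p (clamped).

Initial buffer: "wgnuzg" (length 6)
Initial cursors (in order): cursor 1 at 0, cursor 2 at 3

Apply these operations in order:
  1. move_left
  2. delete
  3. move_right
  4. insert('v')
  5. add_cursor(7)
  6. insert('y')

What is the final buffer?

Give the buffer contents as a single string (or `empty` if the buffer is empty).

Answer: wvynvyuzgy

Derivation:
After op 1 (move_left): buffer="wgnuzg" (len 6), cursors c1@0 c2@2, authorship ......
After op 2 (delete): buffer="wnuzg" (len 5), cursors c1@0 c2@1, authorship .....
After op 3 (move_right): buffer="wnuzg" (len 5), cursors c1@1 c2@2, authorship .....
After op 4 (insert('v')): buffer="wvnvuzg" (len 7), cursors c1@2 c2@4, authorship .1.2...
After op 5 (add_cursor(7)): buffer="wvnvuzg" (len 7), cursors c1@2 c2@4 c3@7, authorship .1.2...
After op 6 (insert('y')): buffer="wvynvyuzgy" (len 10), cursors c1@3 c2@6 c3@10, authorship .11.22...3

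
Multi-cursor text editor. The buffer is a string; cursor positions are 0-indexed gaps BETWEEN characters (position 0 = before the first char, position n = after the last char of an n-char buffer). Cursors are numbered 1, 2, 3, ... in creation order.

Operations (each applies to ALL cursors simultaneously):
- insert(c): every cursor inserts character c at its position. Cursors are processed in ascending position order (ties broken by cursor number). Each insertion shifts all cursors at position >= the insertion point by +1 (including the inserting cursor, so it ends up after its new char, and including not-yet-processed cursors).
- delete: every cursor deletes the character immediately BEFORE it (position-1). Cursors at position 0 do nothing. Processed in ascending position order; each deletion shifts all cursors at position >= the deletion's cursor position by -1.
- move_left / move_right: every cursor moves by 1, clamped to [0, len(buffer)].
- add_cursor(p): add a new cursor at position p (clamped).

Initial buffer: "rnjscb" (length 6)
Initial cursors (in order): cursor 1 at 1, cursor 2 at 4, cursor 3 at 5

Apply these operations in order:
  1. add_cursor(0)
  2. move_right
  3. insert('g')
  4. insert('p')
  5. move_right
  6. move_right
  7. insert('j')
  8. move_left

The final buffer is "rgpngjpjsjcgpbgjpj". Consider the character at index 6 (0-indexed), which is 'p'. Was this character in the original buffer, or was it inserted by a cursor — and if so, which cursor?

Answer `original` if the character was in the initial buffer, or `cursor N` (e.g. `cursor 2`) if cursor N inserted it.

Answer: cursor 1

Derivation:
After op 1 (add_cursor(0)): buffer="rnjscb" (len 6), cursors c4@0 c1@1 c2@4 c3@5, authorship ......
After op 2 (move_right): buffer="rnjscb" (len 6), cursors c4@1 c1@2 c2@5 c3@6, authorship ......
After op 3 (insert('g')): buffer="rgngjscgbg" (len 10), cursors c4@2 c1@4 c2@8 c3@10, authorship .4.1...2.3
After op 4 (insert('p')): buffer="rgpngpjscgpbgp" (len 14), cursors c4@3 c1@6 c2@11 c3@14, authorship .44.11...22.33
After op 5 (move_right): buffer="rgpngpjscgpbgp" (len 14), cursors c4@4 c1@7 c2@12 c3@14, authorship .44.11...22.33
After op 6 (move_right): buffer="rgpngpjscgpbgp" (len 14), cursors c4@5 c1@8 c2@13 c3@14, authorship .44.11...22.33
After op 7 (insert('j')): buffer="rgpngjpjsjcgpbgjpj" (len 18), cursors c4@6 c1@10 c2@16 c3@18, authorship .44.141..1.22.3233
After op 8 (move_left): buffer="rgpngjpjsjcgpbgjpj" (len 18), cursors c4@5 c1@9 c2@15 c3@17, authorship .44.141..1.22.3233
Authorship (.=original, N=cursor N): . 4 4 . 1 4 1 . . 1 . 2 2 . 3 2 3 3
Index 6: author = 1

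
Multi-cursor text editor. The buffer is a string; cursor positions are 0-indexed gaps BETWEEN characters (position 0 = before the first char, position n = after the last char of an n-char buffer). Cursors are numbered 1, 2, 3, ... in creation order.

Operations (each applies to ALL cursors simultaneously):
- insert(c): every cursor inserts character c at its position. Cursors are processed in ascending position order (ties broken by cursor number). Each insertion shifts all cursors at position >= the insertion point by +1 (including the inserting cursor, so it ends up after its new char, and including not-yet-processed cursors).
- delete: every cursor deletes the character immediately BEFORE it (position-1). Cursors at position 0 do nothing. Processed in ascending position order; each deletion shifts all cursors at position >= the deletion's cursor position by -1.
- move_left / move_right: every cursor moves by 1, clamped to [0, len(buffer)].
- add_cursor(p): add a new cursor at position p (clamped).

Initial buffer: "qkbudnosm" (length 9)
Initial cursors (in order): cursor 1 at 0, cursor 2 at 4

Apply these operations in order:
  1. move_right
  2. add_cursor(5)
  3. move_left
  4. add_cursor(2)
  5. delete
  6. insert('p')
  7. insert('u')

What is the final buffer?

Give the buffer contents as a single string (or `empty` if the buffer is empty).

Answer: puqpppuuudnosm

Derivation:
After op 1 (move_right): buffer="qkbudnosm" (len 9), cursors c1@1 c2@5, authorship .........
After op 2 (add_cursor(5)): buffer="qkbudnosm" (len 9), cursors c1@1 c2@5 c3@5, authorship .........
After op 3 (move_left): buffer="qkbudnosm" (len 9), cursors c1@0 c2@4 c3@4, authorship .........
After op 4 (add_cursor(2)): buffer="qkbudnosm" (len 9), cursors c1@0 c4@2 c2@4 c3@4, authorship .........
After op 5 (delete): buffer="qdnosm" (len 6), cursors c1@0 c2@1 c3@1 c4@1, authorship ......
After op 6 (insert('p')): buffer="pqpppdnosm" (len 10), cursors c1@1 c2@5 c3@5 c4@5, authorship 1.234.....
After op 7 (insert('u')): buffer="puqpppuuudnosm" (len 14), cursors c1@2 c2@9 c3@9 c4@9, authorship 11.234234.....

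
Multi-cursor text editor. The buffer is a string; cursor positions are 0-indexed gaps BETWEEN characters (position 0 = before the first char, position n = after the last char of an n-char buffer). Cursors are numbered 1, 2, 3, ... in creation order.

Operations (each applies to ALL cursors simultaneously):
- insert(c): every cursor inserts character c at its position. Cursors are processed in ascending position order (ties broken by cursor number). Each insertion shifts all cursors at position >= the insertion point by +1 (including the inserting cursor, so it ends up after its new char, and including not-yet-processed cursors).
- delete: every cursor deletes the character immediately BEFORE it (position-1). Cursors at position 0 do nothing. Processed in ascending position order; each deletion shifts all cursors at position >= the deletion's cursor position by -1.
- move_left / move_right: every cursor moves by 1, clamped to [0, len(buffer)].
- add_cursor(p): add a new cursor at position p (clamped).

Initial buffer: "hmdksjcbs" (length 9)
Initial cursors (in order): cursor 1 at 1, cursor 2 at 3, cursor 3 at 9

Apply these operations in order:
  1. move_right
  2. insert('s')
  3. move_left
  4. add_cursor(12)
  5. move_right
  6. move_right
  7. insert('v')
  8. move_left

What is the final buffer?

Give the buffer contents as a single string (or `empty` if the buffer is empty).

After op 1 (move_right): buffer="hmdksjcbs" (len 9), cursors c1@2 c2@4 c3@9, authorship .........
After op 2 (insert('s')): buffer="hmsdkssjcbss" (len 12), cursors c1@3 c2@6 c3@12, authorship ..1..2.....3
After op 3 (move_left): buffer="hmsdkssjcbss" (len 12), cursors c1@2 c2@5 c3@11, authorship ..1..2.....3
After op 4 (add_cursor(12)): buffer="hmsdkssjcbss" (len 12), cursors c1@2 c2@5 c3@11 c4@12, authorship ..1..2.....3
After op 5 (move_right): buffer="hmsdkssjcbss" (len 12), cursors c1@3 c2@6 c3@12 c4@12, authorship ..1..2.....3
After op 6 (move_right): buffer="hmsdkssjcbss" (len 12), cursors c1@4 c2@7 c3@12 c4@12, authorship ..1..2.....3
After op 7 (insert('v')): buffer="hmsdvkssvjcbssvv" (len 16), cursors c1@5 c2@9 c3@16 c4@16, authorship ..1.1.2.2....334
After op 8 (move_left): buffer="hmsdvkssvjcbssvv" (len 16), cursors c1@4 c2@8 c3@15 c4@15, authorship ..1.1.2.2....334

Answer: hmsdvkssvjcbssvv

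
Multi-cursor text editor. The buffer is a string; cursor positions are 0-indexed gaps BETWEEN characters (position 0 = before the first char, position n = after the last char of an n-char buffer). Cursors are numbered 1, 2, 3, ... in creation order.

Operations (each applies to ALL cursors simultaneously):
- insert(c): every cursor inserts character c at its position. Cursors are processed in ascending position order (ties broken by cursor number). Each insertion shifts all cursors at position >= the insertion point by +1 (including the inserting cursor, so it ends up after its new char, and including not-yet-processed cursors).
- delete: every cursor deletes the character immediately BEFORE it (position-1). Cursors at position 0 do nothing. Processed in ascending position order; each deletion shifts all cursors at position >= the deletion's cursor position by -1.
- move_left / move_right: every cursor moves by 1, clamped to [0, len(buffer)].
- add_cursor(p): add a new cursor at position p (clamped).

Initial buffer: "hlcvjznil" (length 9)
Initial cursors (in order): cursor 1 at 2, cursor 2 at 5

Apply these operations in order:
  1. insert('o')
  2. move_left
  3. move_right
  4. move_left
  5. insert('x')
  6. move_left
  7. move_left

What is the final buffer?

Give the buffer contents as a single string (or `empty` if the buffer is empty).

Answer: hlxocvjxoznil

Derivation:
After op 1 (insert('o')): buffer="hlocvjoznil" (len 11), cursors c1@3 c2@7, authorship ..1...2....
After op 2 (move_left): buffer="hlocvjoznil" (len 11), cursors c1@2 c2@6, authorship ..1...2....
After op 3 (move_right): buffer="hlocvjoznil" (len 11), cursors c1@3 c2@7, authorship ..1...2....
After op 4 (move_left): buffer="hlocvjoznil" (len 11), cursors c1@2 c2@6, authorship ..1...2....
After op 5 (insert('x')): buffer="hlxocvjxoznil" (len 13), cursors c1@3 c2@8, authorship ..11...22....
After op 6 (move_left): buffer="hlxocvjxoznil" (len 13), cursors c1@2 c2@7, authorship ..11...22....
After op 7 (move_left): buffer="hlxocvjxoznil" (len 13), cursors c1@1 c2@6, authorship ..11...22....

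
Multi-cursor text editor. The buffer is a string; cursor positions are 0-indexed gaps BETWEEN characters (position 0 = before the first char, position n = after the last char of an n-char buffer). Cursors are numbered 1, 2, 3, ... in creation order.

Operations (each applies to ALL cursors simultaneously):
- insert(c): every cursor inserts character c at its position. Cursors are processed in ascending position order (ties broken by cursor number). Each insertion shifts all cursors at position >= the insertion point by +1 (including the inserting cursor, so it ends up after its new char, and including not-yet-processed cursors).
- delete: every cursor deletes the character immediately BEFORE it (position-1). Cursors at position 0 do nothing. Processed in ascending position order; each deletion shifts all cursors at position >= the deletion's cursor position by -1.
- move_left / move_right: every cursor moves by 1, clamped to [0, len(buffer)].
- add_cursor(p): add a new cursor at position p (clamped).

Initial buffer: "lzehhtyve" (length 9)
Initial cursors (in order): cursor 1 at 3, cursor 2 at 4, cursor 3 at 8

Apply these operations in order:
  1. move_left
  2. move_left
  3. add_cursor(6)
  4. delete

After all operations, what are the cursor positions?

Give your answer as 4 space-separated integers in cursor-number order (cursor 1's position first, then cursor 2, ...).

After op 1 (move_left): buffer="lzehhtyve" (len 9), cursors c1@2 c2@3 c3@7, authorship .........
After op 2 (move_left): buffer="lzehhtyve" (len 9), cursors c1@1 c2@2 c3@6, authorship .........
After op 3 (add_cursor(6)): buffer="lzehhtyve" (len 9), cursors c1@1 c2@2 c3@6 c4@6, authorship .........
After op 4 (delete): buffer="ehyve" (len 5), cursors c1@0 c2@0 c3@2 c4@2, authorship .....

Answer: 0 0 2 2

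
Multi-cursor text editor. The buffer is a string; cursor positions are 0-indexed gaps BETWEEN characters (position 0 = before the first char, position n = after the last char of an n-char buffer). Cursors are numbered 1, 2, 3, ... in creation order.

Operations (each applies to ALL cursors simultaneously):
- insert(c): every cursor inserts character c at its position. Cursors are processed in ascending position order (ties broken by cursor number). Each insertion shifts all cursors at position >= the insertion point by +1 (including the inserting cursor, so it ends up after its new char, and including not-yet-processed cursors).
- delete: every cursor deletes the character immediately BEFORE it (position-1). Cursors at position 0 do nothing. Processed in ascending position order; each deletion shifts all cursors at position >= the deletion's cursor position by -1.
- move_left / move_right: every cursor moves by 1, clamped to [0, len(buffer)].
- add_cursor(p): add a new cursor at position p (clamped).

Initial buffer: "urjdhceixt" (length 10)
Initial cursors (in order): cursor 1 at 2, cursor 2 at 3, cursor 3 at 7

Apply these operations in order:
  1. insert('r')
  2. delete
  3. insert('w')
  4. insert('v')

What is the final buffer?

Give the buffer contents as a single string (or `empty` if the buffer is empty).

After op 1 (insert('r')): buffer="urrjrdhcerixt" (len 13), cursors c1@3 c2@5 c3@10, authorship ..1.2....3...
After op 2 (delete): buffer="urjdhceixt" (len 10), cursors c1@2 c2@3 c3@7, authorship ..........
After op 3 (insert('w')): buffer="urwjwdhcewixt" (len 13), cursors c1@3 c2@5 c3@10, authorship ..1.2....3...
After op 4 (insert('v')): buffer="urwvjwvdhcewvixt" (len 16), cursors c1@4 c2@7 c3@13, authorship ..11.22....33...

Answer: urwvjwvdhcewvixt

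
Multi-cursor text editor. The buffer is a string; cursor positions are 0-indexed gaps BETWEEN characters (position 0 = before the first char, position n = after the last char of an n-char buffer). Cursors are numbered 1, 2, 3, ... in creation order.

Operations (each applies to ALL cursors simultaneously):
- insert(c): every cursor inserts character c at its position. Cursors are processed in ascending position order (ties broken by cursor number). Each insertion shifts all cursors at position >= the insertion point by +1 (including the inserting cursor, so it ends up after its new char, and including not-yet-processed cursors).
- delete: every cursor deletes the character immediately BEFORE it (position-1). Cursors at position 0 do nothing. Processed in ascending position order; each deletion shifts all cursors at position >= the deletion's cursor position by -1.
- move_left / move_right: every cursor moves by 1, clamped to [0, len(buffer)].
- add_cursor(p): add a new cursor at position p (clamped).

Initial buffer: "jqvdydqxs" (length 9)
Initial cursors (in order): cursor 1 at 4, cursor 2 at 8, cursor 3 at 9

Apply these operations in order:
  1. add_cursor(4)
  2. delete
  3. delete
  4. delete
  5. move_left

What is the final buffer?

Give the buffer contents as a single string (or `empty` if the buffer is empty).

After op 1 (add_cursor(4)): buffer="jqvdydqxs" (len 9), cursors c1@4 c4@4 c2@8 c3@9, authorship .........
After op 2 (delete): buffer="jqydq" (len 5), cursors c1@2 c4@2 c2@5 c3@5, authorship .....
After op 3 (delete): buffer="y" (len 1), cursors c1@0 c4@0 c2@1 c3@1, authorship .
After op 4 (delete): buffer="" (len 0), cursors c1@0 c2@0 c3@0 c4@0, authorship 
After op 5 (move_left): buffer="" (len 0), cursors c1@0 c2@0 c3@0 c4@0, authorship 

Answer: empty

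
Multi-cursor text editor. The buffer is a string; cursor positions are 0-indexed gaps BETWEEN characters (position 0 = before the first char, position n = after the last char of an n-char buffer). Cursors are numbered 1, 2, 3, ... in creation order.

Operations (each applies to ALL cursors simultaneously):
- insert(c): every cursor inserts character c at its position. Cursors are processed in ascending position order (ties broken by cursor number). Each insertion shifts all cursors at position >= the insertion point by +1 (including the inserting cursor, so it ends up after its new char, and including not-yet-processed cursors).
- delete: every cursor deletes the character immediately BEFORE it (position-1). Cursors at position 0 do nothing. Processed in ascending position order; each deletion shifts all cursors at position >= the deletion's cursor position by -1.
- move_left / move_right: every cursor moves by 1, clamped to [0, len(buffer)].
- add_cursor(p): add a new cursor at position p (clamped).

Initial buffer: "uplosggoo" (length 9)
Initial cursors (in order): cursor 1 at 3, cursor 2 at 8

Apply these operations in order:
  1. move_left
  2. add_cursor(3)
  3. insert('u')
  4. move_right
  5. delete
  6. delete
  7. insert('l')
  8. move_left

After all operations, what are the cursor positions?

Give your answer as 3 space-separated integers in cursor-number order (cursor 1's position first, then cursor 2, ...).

Answer: 3 7 3

Derivation:
After op 1 (move_left): buffer="uplosggoo" (len 9), cursors c1@2 c2@7, authorship .........
After op 2 (add_cursor(3)): buffer="uplosggoo" (len 9), cursors c1@2 c3@3 c2@7, authorship .........
After op 3 (insert('u')): buffer="upuluosgguoo" (len 12), cursors c1@3 c3@5 c2@10, authorship ..1.3....2..
After op 4 (move_right): buffer="upuluosgguoo" (len 12), cursors c1@4 c3@6 c2@11, authorship ..1.3....2..
After op 5 (delete): buffer="upuusgguo" (len 9), cursors c1@3 c3@4 c2@8, authorship ..13...2.
After op 6 (delete): buffer="upsggo" (len 6), cursors c1@2 c3@2 c2@5, authorship ......
After op 7 (insert('l')): buffer="upllsgglo" (len 9), cursors c1@4 c3@4 c2@8, authorship ..13...2.
After op 8 (move_left): buffer="upllsgglo" (len 9), cursors c1@3 c3@3 c2@7, authorship ..13...2.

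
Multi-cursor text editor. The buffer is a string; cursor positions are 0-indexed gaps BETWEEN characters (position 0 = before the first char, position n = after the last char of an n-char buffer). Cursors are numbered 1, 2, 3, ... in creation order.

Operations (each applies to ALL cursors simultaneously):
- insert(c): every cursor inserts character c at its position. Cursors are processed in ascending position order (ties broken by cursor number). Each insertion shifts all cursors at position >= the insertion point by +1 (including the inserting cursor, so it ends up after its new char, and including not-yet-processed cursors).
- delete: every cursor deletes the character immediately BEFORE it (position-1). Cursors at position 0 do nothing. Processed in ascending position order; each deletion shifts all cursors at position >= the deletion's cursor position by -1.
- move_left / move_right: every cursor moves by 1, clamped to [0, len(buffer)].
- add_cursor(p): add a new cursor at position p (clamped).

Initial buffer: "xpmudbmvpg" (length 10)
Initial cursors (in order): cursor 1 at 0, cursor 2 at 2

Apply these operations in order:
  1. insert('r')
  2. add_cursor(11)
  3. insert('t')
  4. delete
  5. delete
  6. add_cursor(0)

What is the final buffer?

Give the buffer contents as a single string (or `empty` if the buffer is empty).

Answer: xpmudbmvg

Derivation:
After op 1 (insert('r')): buffer="rxprmudbmvpg" (len 12), cursors c1@1 c2@4, authorship 1..2........
After op 2 (add_cursor(11)): buffer="rxprmudbmvpg" (len 12), cursors c1@1 c2@4 c3@11, authorship 1..2........
After op 3 (insert('t')): buffer="rtxprtmudbmvptg" (len 15), cursors c1@2 c2@6 c3@14, authorship 11..22.......3.
After op 4 (delete): buffer="rxprmudbmvpg" (len 12), cursors c1@1 c2@4 c3@11, authorship 1..2........
After op 5 (delete): buffer="xpmudbmvg" (len 9), cursors c1@0 c2@2 c3@8, authorship .........
After op 6 (add_cursor(0)): buffer="xpmudbmvg" (len 9), cursors c1@0 c4@0 c2@2 c3@8, authorship .........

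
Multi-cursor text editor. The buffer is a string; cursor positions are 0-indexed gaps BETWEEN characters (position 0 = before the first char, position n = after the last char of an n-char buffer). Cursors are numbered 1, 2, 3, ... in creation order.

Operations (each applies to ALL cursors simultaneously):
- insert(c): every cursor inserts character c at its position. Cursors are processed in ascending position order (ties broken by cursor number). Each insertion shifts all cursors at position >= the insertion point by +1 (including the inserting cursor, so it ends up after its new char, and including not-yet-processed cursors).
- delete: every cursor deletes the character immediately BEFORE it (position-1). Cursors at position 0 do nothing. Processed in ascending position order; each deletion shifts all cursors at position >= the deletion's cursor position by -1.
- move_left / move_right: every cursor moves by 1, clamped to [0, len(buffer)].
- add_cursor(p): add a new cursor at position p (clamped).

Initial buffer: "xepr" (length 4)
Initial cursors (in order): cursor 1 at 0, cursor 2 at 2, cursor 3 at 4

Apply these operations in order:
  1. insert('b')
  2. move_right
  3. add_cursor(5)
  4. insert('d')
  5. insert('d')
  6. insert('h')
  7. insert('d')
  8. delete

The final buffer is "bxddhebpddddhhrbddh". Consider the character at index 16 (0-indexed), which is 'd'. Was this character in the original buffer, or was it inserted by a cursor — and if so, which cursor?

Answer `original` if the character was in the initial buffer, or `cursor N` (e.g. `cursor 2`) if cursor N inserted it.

After op 1 (insert('b')): buffer="bxebprb" (len 7), cursors c1@1 c2@4 c3@7, authorship 1..2..3
After op 2 (move_right): buffer="bxebprb" (len 7), cursors c1@2 c2@5 c3@7, authorship 1..2..3
After op 3 (add_cursor(5)): buffer="bxebprb" (len 7), cursors c1@2 c2@5 c4@5 c3@7, authorship 1..2..3
After op 4 (insert('d')): buffer="bxdebpddrbd" (len 11), cursors c1@3 c2@8 c4@8 c3@11, authorship 1.1.2.24.33
After op 5 (insert('d')): buffer="bxddebpddddrbdd" (len 15), cursors c1@4 c2@11 c4@11 c3@15, authorship 1.11.2.2424.333
After op 6 (insert('h')): buffer="bxddhebpddddhhrbddh" (len 19), cursors c1@5 c2@14 c4@14 c3@19, authorship 1.111.2.242424.3333
After op 7 (insert('d')): buffer="bxddhdebpddddhhddrbddhd" (len 23), cursors c1@6 c2@17 c4@17 c3@23, authorship 1.1111.2.24242424.33333
After op 8 (delete): buffer="bxddhebpddddhhrbddh" (len 19), cursors c1@5 c2@14 c4@14 c3@19, authorship 1.111.2.242424.3333
Authorship (.=original, N=cursor N): 1 . 1 1 1 . 2 . 2 4 2 4 2 4 . 3 3 3 3
Index 16: author = 3

Answer: cursor 3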